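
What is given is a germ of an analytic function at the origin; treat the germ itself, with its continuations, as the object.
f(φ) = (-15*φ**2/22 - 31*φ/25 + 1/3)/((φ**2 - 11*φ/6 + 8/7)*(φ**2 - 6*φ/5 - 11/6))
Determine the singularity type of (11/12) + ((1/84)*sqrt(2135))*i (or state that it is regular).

The denominator factor φ**2 - 11*φ/6 + 8/7 vanishes at (11/12) + ((1/84)*sqrt(2135))*i and appears to the power 1; the numerator there equals (-108103/92400) - ((83/2800)*sqrt(2135))*i, nonzero, and no other factor vanishes.
Hence a pole whose order is the multiplicity, 1.

The point is a pole of order 1.


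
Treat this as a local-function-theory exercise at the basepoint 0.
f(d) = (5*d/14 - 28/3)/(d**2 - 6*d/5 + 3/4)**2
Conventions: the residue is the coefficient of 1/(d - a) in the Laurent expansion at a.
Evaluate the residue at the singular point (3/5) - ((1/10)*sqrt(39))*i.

The residue is -((47875/31941)*sqrt(39))*i.

The factor d**2 - 6*d/5 + 3/4 splits as (d - a)(d - a') with a = (3/5) - ((1/10)*sqrt(39))*i, a' = (3/5) + ((1/10)*sqrt(39))*i. At the order-2 pole a set g(d) = (d - a)^2*f(d) = [5*d/14 - 28/3] / (d - a')^2.
Order-2 pole: residue = g'(a); g'((3/5) - ((1/10)*sqrt(39))*i) = -((47875/31941)*sqrt(39))*i, so the residue is -((47875/31941)*sqrt(39))*i.


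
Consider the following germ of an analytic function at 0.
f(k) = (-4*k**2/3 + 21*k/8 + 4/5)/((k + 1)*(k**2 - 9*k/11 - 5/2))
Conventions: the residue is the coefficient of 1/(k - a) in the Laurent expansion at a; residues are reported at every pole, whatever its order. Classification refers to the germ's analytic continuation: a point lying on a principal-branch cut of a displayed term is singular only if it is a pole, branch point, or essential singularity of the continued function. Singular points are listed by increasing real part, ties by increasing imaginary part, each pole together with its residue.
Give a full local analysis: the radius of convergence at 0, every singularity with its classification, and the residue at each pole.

Denominator factor (k + 1): pole of order 1 at -1, modulus 1.
Denominator factor (k**2 - 9*k/11 - 5/2): discriminant 1291/121, real irrational roots 9/22 + (1/22)*sqrt(1291) and 9/22 - (1/22)*sqrt(1291); poles of order 1, moduli 9/22 + (1/22)*sqrt(1291) and -9/22 + (1/22)*sqrt(1291).
The radius of convergence is the smallest modulus among the singular points: 1.
The factor k**2 - 9*k/11 - 5/2 splits as (k - a)(k - a') with a = 9/22 - (1/22)*sqrt(1291), a' = 9/22 + (1/22)*sqrt(1291). At the order-1 pole a set g(k) = (k - a)*f(k) = [(-4*k**2/3 + 21*k/8 + 4/5)/(k + 1)] / (k - a').
Simple pole: residue = g(a) at a = 9/22 - (1/22)*sqrt(1291), which is -5369/1800 - (98407/1161900)*sqrt(1291).
At the order-1 pole -1 set g(k) = (k - (-1))*f(k) = (-4*k**2/3 + 21*k/8 + 4/5)/(k**2 - 9*k/11 - 5/2).
Simple pole: residue = g(a) at a = -1, which is 4169/900.
The factor k**2 - 9*k/11 - 5/2 splits as (k - a)(k - a') with a = 9/22 + (1/22)*sqrt(1291), a' = 9/22 - (1/22)*sqrt(1291). At the order-1 pole a set g(k) = (k - a)*f(k) = [(-4*k**2/3 + 21*k/8 + 4/5)/(k + 1)] / (k - a').
Simple pole: residue = g(a) at a = 9/22 + (1/22)*sqrt(1291), which is -5369/1800 + (98407/1161900)*sqrt(1291).
List the singular points by increasing real part (a conjugate pair: the negative imaginary part first).

Radius of convergence at 0: 1.
At 9/22 - (1/22)*sqrt(1291): a pole of order 1; residue -5369/1800 - (98407/1161900)*sqrt(1291).
At -1: a pole of order 1; residue 4169/900.
At 9/22 + (1/22)*sqrt(1291): a pole of order 1; residue -5369/1800 + (98407/1161900)*sqrt(1291).


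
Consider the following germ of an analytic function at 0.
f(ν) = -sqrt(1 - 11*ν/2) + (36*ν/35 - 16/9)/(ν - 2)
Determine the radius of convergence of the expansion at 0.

The radius of convergence is 2/11.

Denominator factor (ν - 2): pole of order 1 at 2, modulus 2.
Branch term (-1)*sqrt(1 - ν/(2/11)): its argument vanishes at ν = 2/11, a square-root branch point, modulus 2/11.
The radius of convergence is the smallest modulus among the singular points: 2/11.


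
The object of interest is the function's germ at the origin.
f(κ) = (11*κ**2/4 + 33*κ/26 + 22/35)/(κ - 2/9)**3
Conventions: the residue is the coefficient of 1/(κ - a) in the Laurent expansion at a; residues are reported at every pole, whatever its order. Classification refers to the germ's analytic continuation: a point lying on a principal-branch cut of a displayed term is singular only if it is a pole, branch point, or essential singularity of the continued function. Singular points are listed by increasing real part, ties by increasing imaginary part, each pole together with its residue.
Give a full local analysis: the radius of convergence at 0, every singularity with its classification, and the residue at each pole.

Radius of convergence at 0: 2/9.
At 2/9: a pole of order 3; residue 11/4.

Denominator factor (κ - 2/9)^3: pole of order 3 at 2/9, modulus 2/9.
The radius of convergence is the smallest modulus among the singular points: 2/9.
At the order-3 pole 2/9 set g(κ) = (κ - (2/9))^3*f(κ) = 11*κ**2/4 + 33*κ/26 + 22/35.
Order-3 pole: residue = g''(a)/2; g''(2/9) = 11/2, so the residue is 11/4.


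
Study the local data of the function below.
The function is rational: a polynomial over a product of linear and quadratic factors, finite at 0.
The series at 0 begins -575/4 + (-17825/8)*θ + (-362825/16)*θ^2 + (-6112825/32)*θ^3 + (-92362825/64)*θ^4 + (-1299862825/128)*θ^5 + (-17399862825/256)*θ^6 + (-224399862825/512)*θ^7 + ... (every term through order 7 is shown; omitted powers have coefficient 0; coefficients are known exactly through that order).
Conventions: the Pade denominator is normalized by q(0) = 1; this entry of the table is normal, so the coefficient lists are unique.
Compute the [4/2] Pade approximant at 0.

Taylor coefficients needed (read off): a_0 = -575/4, a_1 = -17825/8, a_2 = -362825/16, a_3 = -6112825/32, a_4 = -92362825/64, a_5 = -1299862825/128, a_6 = -17399862825/256.
Write the denominator as Q(θ) = 1 + q1*θ + q2*θ^2. Requiring Q*f - P = O(θ^7) with deg P <= 4 kills the coefficients of θ^5..θ^6 in Q*f:
  θ^5: a_5 + q1*a_4 + q2*a_3 = 0, i.e. -1299862825/128 + (-92362825/64)*q1 + (-6112825/32)*q2 = 0.
  θ^6: a_6 + q1*a_5 + q2*a_4 = 0, i.e. -17399862825/256 + (-1299862825/128)*q1 + (-92362825/64)*q2 = 0.
Solving this linear system: q1 = -828533/70782, q2 = 2496571/70782.
The numerator is Q*f truncated at degree 4: P0 = a_0 = -575/4; P1 = a_1 + q1*a_0 = -38609525/70782; P2 = a_2 + q1*a_1 + q2*a_0 = -78599625/47188; P3 = a_3 + q1*a_2 + q2*a_1 = -49263125/11797; P4 = a_4 + q1*a_3 + q2*a_2 = -985765625/141564.

The Pade approximant has numerator coefficients [-575/4, -38609525/70782, -78599625/47188, -49263125/11797, -985765625/141564]; denominator coefficients [1, -828533/70782, 2496571/70782].


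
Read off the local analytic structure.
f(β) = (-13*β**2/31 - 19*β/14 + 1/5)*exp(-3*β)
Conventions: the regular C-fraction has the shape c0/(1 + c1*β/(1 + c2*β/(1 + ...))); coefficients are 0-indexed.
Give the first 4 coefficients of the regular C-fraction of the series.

The regular C-fraction coefficients are [1/5, 137/14, -443547/59458, 624280097/1883744109].

Taylor coefficients (expand at 0): a_0 = 1/5, a_1 = -137/70, a_2 = 4939/1085, a_3 = -24951/4340.
c0 = a_0 = 1/5. Peel one level at a time: if S = 1 + c*β/S' with S'(0) = 1, then c is the β-coefficient of S and S' = c*β/(S - 1).
S_1 = c0/f = 1 + (137/14)*β + (443547/6076)*β^2 + ...; c1 = 137/14.
S_2 = c1*β/(S_1 - 1) = 1 + (-443547/59458)*β + (89182871/36074018)*β^2 + ...; c2 = -443547/59458.
S_3 = c2*β/(S_2 - 1) = 1 + (624280097/1883744109)*β + ...; c3 = 624280097/1883744109.


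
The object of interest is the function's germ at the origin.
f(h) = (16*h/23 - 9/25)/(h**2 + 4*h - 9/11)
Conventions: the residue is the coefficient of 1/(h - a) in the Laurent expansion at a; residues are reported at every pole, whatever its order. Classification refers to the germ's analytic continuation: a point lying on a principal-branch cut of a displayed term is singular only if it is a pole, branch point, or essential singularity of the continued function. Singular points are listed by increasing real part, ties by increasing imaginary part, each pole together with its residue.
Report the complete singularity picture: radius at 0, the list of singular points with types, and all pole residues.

Denominator factor (h**2 + 4*h - 9/11): discriminant 212/11, real irrational roots -2 + (1/11)*sqrt(583) and -2 - (1/11)*sqrt(583); poles of order 1, moduli -2 + (1/11)*sqrt(583) and 2 + (1/11)*sqrt(583).
The radius of convergence is the smallest modulus among the singular points: -2 + (1/11)*sqrt(583).
The factor h**2 + 4*h - 9/11 splits as (h - a)(h - a') with a = -2 - (1/11)*sqrt(583), a' = -2 + (1/11)*sqrt(583). At the order-1 pole a set g(h) = (h - a)*f(h) = [16*h/23 - 9/25] / (h - a').
Simple pole: residue = g(a) at a = -2 - (1/11)*sqrt(583), which is 8/23 + (19/1150)*sqrt(583).
The factor h**2 + 4*h - 9/11 splits as (h - a)(h - a') with a = -2 + (1/11)*sqrt(583), a' = -2 - (1/11)*sqrt(583). At the order-1 pole a set g(h) = (h - a)*f(h) = [16*h/23 - 9/25] / (h - a').
Simple pole: residue = g(a) at a = -2 + (1/11)*sqrt(583), which is 8/23 - (19/1150)*sqrt(583).
List the singular points by increasing real part (a conjugate pair: the negative imaginary part first).

Radius of convergence at 0: -2 + (1/11)*sqrt(583).
At -2 - (1/11)*sqrt(583): a pole of order 1; residue 8/23 + (19/1150)*sqrt(583).
At -2 + (1/11)*sqrt(583): a pole of order 1; residue 8/23 - (19/1150)*sqrt(583).


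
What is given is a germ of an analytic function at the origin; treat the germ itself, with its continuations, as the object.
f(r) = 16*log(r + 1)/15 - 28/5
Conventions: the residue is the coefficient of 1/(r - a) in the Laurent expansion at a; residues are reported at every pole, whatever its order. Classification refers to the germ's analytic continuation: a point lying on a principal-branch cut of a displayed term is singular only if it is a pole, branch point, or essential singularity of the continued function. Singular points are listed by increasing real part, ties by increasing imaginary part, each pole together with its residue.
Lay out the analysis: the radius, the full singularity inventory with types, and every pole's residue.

Radius of convergence at 0: 1.
At -1: a logarithmic branch point.

Branch term (16/15)*log(1 - r/(-1)): its argument vanishes at r = -1, a logarithmic branch point, modulus 1.
The radius of convergence is the smallest modulus among the singular points: 1.


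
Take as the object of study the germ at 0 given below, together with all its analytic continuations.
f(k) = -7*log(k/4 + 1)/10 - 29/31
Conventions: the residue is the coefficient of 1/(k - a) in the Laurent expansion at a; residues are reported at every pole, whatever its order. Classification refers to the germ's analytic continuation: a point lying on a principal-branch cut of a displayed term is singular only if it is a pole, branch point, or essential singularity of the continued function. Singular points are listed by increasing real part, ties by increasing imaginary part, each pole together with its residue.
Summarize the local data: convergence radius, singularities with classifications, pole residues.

Branch term (-7/10)*log(1 - k/(-4)): its argument vanishes at k = -4, a logarithmic branch point, modulus 4.
The radius of convergence is the smallest modulus among the singular points: 4.

Radius of convergence at 0: 4.
At -4: a logarithmic branch point.


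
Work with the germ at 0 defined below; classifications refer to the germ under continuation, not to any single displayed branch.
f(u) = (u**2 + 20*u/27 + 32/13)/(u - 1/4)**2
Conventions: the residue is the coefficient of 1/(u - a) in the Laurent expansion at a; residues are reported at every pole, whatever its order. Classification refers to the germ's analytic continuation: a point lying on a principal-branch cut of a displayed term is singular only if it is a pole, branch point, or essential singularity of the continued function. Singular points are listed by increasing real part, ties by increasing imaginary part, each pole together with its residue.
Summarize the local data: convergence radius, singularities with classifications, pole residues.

Radius of convergence at 0: 1/4.
At 1/4: a pole of order 2; residue 67/54.

Denominator factor (u - 1/4)^2: pole of order 2 at 1/4, modulus 1/4.
The radius of convergence is the smallest modulus among the singular points: 1/4.
At the order-2 pole 1/4 set g(u) = (u - (1/4))^2*f(u) = u**2 + 20*u/27 + 32/13.
Order-2 pole: residue = g'(a); g'(1/4) = 67/54, so the residue is 67/54.


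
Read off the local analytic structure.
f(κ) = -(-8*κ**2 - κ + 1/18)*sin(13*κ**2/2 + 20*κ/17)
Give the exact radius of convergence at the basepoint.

The factor -sin(13*κ**2/2 + 20*κ/17) is entire and contributes no finite singular point.
The polynomial part has no poles.
No finite singular points: the Taylor series at 0 converges everywhere.

The radius of convergence is infinite.


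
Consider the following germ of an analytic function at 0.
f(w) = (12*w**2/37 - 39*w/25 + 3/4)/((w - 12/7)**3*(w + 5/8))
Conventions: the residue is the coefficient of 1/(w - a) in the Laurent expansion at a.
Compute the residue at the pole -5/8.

At the order-1 pole -5/8 set g(w) = (w - (-5/8))*f(w) = (12*w**2/37 - 39*w/25 + 3/4)/(w - 12/7)**3.
Simple pole: residue = g(a) at a = -5/8, which is -60159456/415896835.

The residue is -60159456/415896835.


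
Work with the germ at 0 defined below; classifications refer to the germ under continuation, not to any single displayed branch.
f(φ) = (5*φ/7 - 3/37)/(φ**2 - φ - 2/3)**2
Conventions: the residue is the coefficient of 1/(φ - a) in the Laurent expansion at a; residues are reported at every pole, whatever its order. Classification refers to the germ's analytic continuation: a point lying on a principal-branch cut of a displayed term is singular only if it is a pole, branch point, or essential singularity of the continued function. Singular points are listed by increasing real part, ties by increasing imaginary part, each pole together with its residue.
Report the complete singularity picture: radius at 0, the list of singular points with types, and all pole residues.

Radius of convergence at 0: -1/2 + (1/6)*sqrt(33).
At 1/2 - (1/6)*sqrt(33): a pole of order 2; residue (39/2849)*sqrt(33).
At 1/2 + (1/6)*sqrt(33): a pole of order 2; residue -(39/2849)*sqrt(33).

Denominator factor (φ**2 - φ - 2/3)^2: discriminant 11/3, real irrational roots 1/2 + (1/6)*sqrt(33) and 1/2 - (1/6)*sqrt(33); poles of order 2, moduli 1/2 + (1/6)*sqrt(33) and -1/2 + (1/6)*sqrt(33).
The radius of convergence is the smallest modulus among the singular points: -1/2 + (1/6)*sqrt(33).
The factor φ**2 - φ - 2/3 splits as (φ - a)(φ - a') with a = 1/2 - (1/6)*sqrt(33), a' = 1/2 + (1/6)*sqrt(33). At the order-2 pole a set g(φ) = (φ - a)^2*f(φ) = [5*φ/7 - 3/37] / (φ - a')^2.
Order-2 pole: residue = g'(a); g'(1/2 - (1/6)*sqrt(33)) = (39/2849)*sqrt(33), so the residue is (39/2849)*sqrt(33).
The factor φ**2 - φ - 2/3 splits as (φ - a)(φ - a') with a = 1/2 + (1/6)*sqrt(33), a' = 1/2 - (1/6)*sqrt(33). At the order-2 pole a set g(φ) = (φ - a)^2*f(φ) = [5*φ/7 - 3/37] / (φ - a')^2.
Order-2 pole: residue = g'(a); g'(1/2 + (1/6)*sqrt(33)) = -(39/2849)*sqrt(33), so the residue is -(39/2849)*sqrt(33).
List the singular points by increasing real part (a conjugate pair: the negative imaginary part first).


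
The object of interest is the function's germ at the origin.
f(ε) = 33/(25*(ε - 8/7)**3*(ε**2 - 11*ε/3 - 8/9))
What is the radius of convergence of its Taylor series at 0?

The radius of convergence is -11/6 + (1/2)*sqrt(17).

Denominator factor (ε**2 - 11*ε/3 - 8/9): discriminant 17, real irrational roots 11/6 + (1/2)*sqrt(17) and 11/6 - (1/2)*sqrt(17); poles of order 1, moduli 11/6 + (1/2)*sqrt(17) and -11/6 + (1/2)*sqrt(17).
Denominator factor (ε - 8/7)^3: pole of order 3 at 8/7, modulus 8/7.
The radius of convergence is the smallest modulus among the singular points: -11/6 + (1/2)*sqrt(17).


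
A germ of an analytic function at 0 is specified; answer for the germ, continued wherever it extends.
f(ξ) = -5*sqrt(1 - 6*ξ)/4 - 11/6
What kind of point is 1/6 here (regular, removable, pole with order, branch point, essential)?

The point is an algebraic (square-root) branch point.

The term (-5/4)*sqrt(1 - ξ/(1/6)) has argument 1 - 1/6/(1/6) = 0 at 1/6: a square-root (algebraic, two-sheeted) branch point; the remaining terms are analytic or single-valued there.


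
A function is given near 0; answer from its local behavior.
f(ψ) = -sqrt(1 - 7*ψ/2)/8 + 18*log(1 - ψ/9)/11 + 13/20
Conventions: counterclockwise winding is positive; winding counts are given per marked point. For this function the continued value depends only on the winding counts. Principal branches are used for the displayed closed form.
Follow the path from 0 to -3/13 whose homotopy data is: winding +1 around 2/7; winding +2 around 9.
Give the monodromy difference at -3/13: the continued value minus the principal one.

Continued minus principal equals ((1/104)*sqrt(1222)) + ((72/11)*pi)*i.

The rational part is single-valued and drops out of the difference; each branch term changes only by its own monodromy.
(18/11)*log(1 - ψ/(9)): each positive loop around 9 adds 2*pi*i to the log, so winding +2 contributes (18/11)*(2)*2*pi*i = (72/11)*pi*i.
(-1/8)*sqrt(1 - ψ/(2/7)): winding +1 is odd, the square root flips sign, contributing -2*(-1/8)*sqrt(1 - (-3/13)/(2/7)) = -2*(-1/8)*sqrt(47/26) = (1/104)*sqrt(1222).
Summing the contributions at ψ = -3/13 gives ((1/104)*sqrt(1222)) + ((72/11)*pi)*i.


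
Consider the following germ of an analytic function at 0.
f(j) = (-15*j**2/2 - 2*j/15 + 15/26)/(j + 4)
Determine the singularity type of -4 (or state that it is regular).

The denominator factor j + 4 vanishes at -4 and appears to the power 1; the numerator there equals -46367/390, nonzero, and no other factor vanishes.
Hence a pole whose order is the multiplicity, 1.

The point is a pole of order 1.


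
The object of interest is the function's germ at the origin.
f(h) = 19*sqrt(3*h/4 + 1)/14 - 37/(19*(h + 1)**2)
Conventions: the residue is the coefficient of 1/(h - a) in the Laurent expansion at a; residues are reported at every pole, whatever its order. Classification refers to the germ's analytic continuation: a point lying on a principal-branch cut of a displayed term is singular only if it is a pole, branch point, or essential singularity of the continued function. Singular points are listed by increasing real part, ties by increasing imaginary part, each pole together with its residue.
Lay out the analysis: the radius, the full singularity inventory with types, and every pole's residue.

Denominator factor (h + 1)^2: pole of order 2 at -1, modulus 1.
Branch term (19/14)*sqrt(1 - h/(-4/3)): its argument vanishes at h = -4/3, a square-root branch point, modulus 4/3.
The radius of convergence is the smallest modulus among the singular points: 1.
The branch term is analytic at -1 and contributes nothing to the residue; only the rational part matters.
At the order-2 pole -1 set g(h) = (h - (-1))^2*(rational part) = -37/19.
Order-2 pole: residue = g'(a); g'(-1) = 0, so the residue is 0.
List the singular points by increasing real part (a conjugate pair: the negative imaginary part first).

Radius of convergence at 0: 1.
At -4/3: an algebraic (square-root) branch point.
At -1: a pole of order 2; residue 0.


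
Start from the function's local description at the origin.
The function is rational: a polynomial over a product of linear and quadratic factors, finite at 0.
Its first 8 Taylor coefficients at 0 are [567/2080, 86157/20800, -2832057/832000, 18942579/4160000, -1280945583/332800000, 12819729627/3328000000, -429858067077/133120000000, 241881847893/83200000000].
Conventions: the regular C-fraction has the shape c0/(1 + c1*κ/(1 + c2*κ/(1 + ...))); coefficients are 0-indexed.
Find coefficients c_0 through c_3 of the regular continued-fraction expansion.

Taylor coefficients (read off): a_0 = 567/2080, a_1 = 86157/20800, a_2 = -2832057/832000, a_3 = 18942579/4160000.
c0 = a_0 = 567/2080. Peel one level at a time: if S = 1 + c*κ/S' with S'(0) = 1, then c is the κ-coefficient of S and S' = c*κ/(S - 1).
S_1 = c0/f = 1 + (-3191/210)*κ + (8586527/35280)*κ^2 + ...; c1 = -3191/210.
S_2 = c1*κ/(S_1 - 1) = 1 + (8586527/536088)*κ + (-276309431/651678784)*κ^2 + ...; c2 = 8586527/536088.
S_3 = c2*κ/(S_2 - 1) = 1 + (5802498051/219196861256)*κ + ...; c3 = 5802498051/219196861256.

The regular C-fraction coefficients are [567/2080, -3191/210, 8586527/536088, 5802498051/219196861256].


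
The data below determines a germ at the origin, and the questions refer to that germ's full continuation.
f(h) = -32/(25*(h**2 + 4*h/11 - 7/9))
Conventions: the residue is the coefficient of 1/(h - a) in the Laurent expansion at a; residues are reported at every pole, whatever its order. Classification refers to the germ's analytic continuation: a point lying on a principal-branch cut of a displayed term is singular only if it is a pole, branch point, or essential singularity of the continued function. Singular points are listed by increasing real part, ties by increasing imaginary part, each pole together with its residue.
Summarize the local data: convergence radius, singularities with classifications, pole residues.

Denominator factor (h**2 + 4*h/11 - 7/9): discriminant 3532/1089, real irrational roots -2/11 + (1/33)*sqrt(883) and -2/11 - (1/33)*sqrt(883); poles of order 1, moduli -2/11 + (1/33)*sqrt(883) and 2/11 + (1/33)*sqrt(883).
The radius of convergence is the smallest modulus among the singular points: -2/11 + (1/33)*sqrt(883).
The factor h**2 + 4*h/11 - 7/9 splits as (h - a)(h - a') with a = -2/11 - (1/33)*sqrt(883), a' = -2/11 + (1/33)*sqrt(883). At the order-1 pole a set g(h) = (h - a)*f(h) = [-32/25] / (h - a').
Simple pole: residue = g(a) at a = -2/11 - (1/33)*sqrt(883), which is (528/22075)*sqrt(883).
The factor h**2 + 4*h/11 - 7/9 splits as (h - a)(h - a') with a = -2/11 + (1/33)*sqrt(883), a' = -2/11 - (1/33)*sqrt(883). At the order-1 pole a set g(h) = (h - a)*f(h) = [-32/25] / (h - a').
Simple pole: residue = g(a) at a = -2/11 + (1/33)*sqrt(883), which is -(528/22075)*sqrt(883).
List the singular points by increasing real part (a conjugate pair: the negative imaginary part first).

Radius of convergence at 0: -2/11 + (1/33)*sqrt(883).
At -2/11 - (1/33)*sqrt(883): a pole of order 1; residue (528/22075)*sqrt(883).
At -2/11 + (1/33)*sqrt(883): a pole of order 1; residue -(528/22075)*sqrt(883).


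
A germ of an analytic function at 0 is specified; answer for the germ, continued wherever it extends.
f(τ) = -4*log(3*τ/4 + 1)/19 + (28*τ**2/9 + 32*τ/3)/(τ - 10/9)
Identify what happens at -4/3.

The term (-4/19)*log(1 - τ/(-4/3)) has argument 1 - -4/3/(-4/3) = 0 at -4/3: a logarithmic (infinitely-sheeted) branch point; the remaining terms are analytic or single-valued there.

The point is a logarithmic branch point.


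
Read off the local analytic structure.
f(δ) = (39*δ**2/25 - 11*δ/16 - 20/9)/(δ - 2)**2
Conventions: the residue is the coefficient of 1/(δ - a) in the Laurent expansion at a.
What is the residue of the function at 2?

The residue is 2221/400.

At the order-2 pole 2 set g(δ) = (δ - (2))^2*f(δ) = 39*δ**2/25 - 11*δ/16 - 20/9.
Order-2 pole: residue = g'(a); g'(2) = 2221/400, so the residue is 2221/400.


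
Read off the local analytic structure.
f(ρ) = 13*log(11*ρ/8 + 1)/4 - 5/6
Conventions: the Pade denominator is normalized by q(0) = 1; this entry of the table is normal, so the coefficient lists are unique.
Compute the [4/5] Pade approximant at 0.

The Pade approximant has numerator coefficients [-5/6, 103037/52704, 11062667/1405440, 243883123/39352320, 676575251/539688960]; denominator coefficients [1, 33121/10980, 59411/19520, 14641/12810, 17759533/157409280, -2093663/1049395200].

Taylor coefficients needed (expand at 0): a_0 = -5/6, a_1 = 143/32, a_2 = -1573/512, a_3 = 17303/6144, a_4 = -190333/65536, a_5 = 2093663/655360, a_6 = -23030293/6291456, a_7 = 253333223/58720256, a_8 = -2786665453/536870912, a_9 = 30653319983/4831838208.
Write the denominator as Q(ρ) = 1 + q1*ρ + q2*ρ^2 + q3*ρ^3 + q4*ρ^4 + q5*ρ^5. Requiring Q*f - P = O(ρ^10) with deg P <= 4 kills the coefficients of ρ^5..ρ^9 in Q*f:
  ρ^5: a_5 + q1*a_4 + q2*a_3 + q3*a_2 + q4*a_1 + q5*a_0 = 0, i.e. 2093663/655360 + (-190333/65536)*q1 + (17303/6144)*q2 + (-1573/512)*q3 + (143/32)*q4 + (-5/6)*q5 = 0.
  ρ^6: a_6 + q1*a_5 + q2*a_4 + q3*a_3 + q4*a_2 + q5*a_1 = 0, i.e. -23030293/6291456 + (2093663/655360)*q1 + (-190333/65536)*q2 + (17303/6144)*q3 + (-1573/512)*q4 + (143/32)*q5 = 0.
  ρ^7: a_7 + q1*a_6 + q2*a_5 + q3*a_4 + q4*a_3 + q5*a_2 = 0, i.e. 253333223/58720256 + (-23030293/6291456)*q1 + (2093663/655360)*q2 + (-190333/65536)*q3 + (17303/6144)*q4 + (-1573/512)*q5 = 0.
  ρ^8: a_8 + q1*a_7 + q2*a_6 + q3*a_5 + q4*a_4 + q5*a_3 = 0, i.e. -2786665453/536870912 + (253333223/58720256)*q1 + (-23030293/6291456)*q2 + (2093663/655360)*q3 + (-190333/65536)*q4 + (17303/6144)*q5 = 0.
  ρ^9: a_9 + q1*a_8 + q2*a_7 + q3*a_6 + q4*a_5 + q5*a_4 = 0, i.e. 30653319983/4831838208 + (-2786665453/536870912)*q1 + (253333223/58720256)*q2 + (-23030293/6291456)*q3 + (2093663/655360)*q4 + (-190333/65536)*q5 = 0.
Solving this linear system: q1 = 33121/10980, q2 = 59411/19520, q3 = 14641/12810, q4 = 17759533/157409280, q5 = -2093663/1049395200.
The numerator is Q*f truncated at degree 4: P0 = a_0 = -5/6; P1 = a_1 + q1*a_0 = 103037/52704; P2 = a_2 + q1*a_1 + q2*a_0 = 11062667/1405440; P3 = a_3 + q1*a_2 + q2*a_1 + q3*a_0 = 243883123/39352320; P4 = a_4 + q1*a_3 + q2*a_2 + q3*a_1 + q4*a_0 = 676575251/539688960.


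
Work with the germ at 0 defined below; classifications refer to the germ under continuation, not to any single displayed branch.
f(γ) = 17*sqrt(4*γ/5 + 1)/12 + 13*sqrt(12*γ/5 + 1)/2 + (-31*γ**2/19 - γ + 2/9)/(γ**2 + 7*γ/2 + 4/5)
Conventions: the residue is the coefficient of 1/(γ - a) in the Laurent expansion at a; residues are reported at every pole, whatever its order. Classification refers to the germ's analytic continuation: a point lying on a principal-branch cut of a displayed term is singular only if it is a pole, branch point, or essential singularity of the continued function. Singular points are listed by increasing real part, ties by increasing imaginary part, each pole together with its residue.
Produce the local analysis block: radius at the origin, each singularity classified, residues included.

Denominator factor (γ**2 + 7*γ/2 + 4/5): discriminant 181/20, real irrational roots -7/4 + (1/20)*sqrt(905) and -7/4 - (1/20)*sqrt(905); poles of order 1, moduli 7/4 - (1/20)*sqrt(905) and 7/4 + (1/20)*sqrt(905).
Branch term (13/2)*sqrt(1 - γ/(-5/12)): its argument vanishes at γ = -5/12, a square-root branch point, modulus 5/12.
Branch term (17/12)*sqrt(1 - γ/(-5/4)): its argument vanishes at γ = -5/4, a square-root branch point, modulus 5/4.
The radius of convergence is the smallest modulus among the singular points: 7/4 - (1/20)*sqrt(905).
The branch terms are analytic at -7/4 - (1/20)*sqrt(905) and contribute nothing to the residue; only the rational part matters.
The factor γ**2 + 7*γ/2 + 4/5 splits as (γ - a)(γ - a') with a = -7/4 - (1/20)*sqrt(905), a' = -7/4 + (1/20)*sqrt(905). At the order-1 pole a set g(γ) = (γ - a)*(rational part) = [-31*γ**2/19 - γ + 2/9] / (γ - a').
Simple pole: residue = g(a) at a = -7/4 - (1/20)*sqrt(905), which is 179/76 + (45937/619020)*sqrt(905).
The branch terms are analytic at -7/4 + (1/20)*sqrt(905) and contribute nothing to the residue; only the rational part matters.
The factor γ**2 + 7*γ/2 + 4/5 splits as (γ - a)(γ - a') with a = -7/4 + (1/20)*sqrt(905), a' = -7/4 - (1/20)*sqrt(905). At the order-1 pole a set g(γ) = (γ - a)*(rational part) = [-31*γ**2/19 - γ + 2/9] / (γ - a').
Simple pole: residue = g(a) at a = -7/4 + (1/20)*sqrt(905), which is 179/76 - (45937/619020)*sqrt(905).
List the singular points by increasing real part (a conjugate pair: the negative imaginary part first).

Radius of convergence at 0: 7/4 - (1/20)*sqrt(905).
At -7/4 - (1/20)*sqrt(905): a pole of order 1; residue 179/76 + (45937/619020)*sqrt(905).
At -5/4: an algebraic (square-root) branch point.
At -5/12: an algebraic (square-root) branch point.
At -7/4 + (1/20)*sqrt(905): a pole of order 1; residue 179/76 - (45937/619020)*sqrt(905).


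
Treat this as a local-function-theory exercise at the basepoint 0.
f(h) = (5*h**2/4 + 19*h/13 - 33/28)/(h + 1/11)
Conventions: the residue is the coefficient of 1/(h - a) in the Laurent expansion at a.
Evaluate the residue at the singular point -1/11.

The residue is -28653/22022.

At the order-1 pole -1/11 set g(h) = (h - (-1/11))*f(h) = 5*h**2/4 + 19*h/13 - 33/28.
Simple pole: residue = g(a) at a = -1/11, which is -28653/22022.


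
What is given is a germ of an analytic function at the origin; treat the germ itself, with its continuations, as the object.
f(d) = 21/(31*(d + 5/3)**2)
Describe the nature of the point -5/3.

The denominator factor d + 5/3 vanishes at -5/3 and appears to the power 2; the numerator there equals 21/31, nonzero, and no other factor vanishes.
Hence a pole whose order is the multiplicity, 2.

The point is a pole of order 2.


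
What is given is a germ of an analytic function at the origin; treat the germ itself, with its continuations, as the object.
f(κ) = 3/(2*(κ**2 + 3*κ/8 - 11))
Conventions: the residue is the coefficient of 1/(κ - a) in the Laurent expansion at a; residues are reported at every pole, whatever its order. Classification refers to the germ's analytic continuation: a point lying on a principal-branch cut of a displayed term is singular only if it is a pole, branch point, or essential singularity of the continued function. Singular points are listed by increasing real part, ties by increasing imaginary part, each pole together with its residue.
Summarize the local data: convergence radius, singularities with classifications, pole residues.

Radius of convergence at 0: -3/16 + (5/16)*sqrt(113).
At -3/16 - (5/16)*sqrt(113): a pole of order 1; residue -(12/565)*sqrt(113).
At -3/16 + (5/16)*sqrt(113): a pole of order 1; residue (12/565)*sqrt(113).

Denominator factor (κ**2 + 3*κ/8 - 11): discriminant 2825/64, real irrational roots -3/16 + (5/16)*sqrt(113) and -3/16 - (5/16)*sqrt(113); poles of order 1, moduli -3/16 + (5/16)*sqrt(113) and 3/16 + (5/16)*sqrt(113).
The radius of convergence is the smallest modulus among the singular points: -3/16 + (5/16)*sqrt(113).
The factor κ**2 + 3*κ/8 - 11 splits as (κ - a)(κ - a') with a = -3/16 - (5/16)*sqrt(113), a' = -3/16 + (5/16)*sqrt(113). At the order-1 pole a set g(κ) = (κ - a)*f(κ) = [3/2] / (κ - a').
Simple pole: residue = g(a) at a = -3/16 - (5/16)*sqrt(113), which is -(12/565)*sqrt(113).
The factor κ**2 + 3*κ/8 - 11 splits as (κ - a)(κ - a') with a = -3/16 + (5/16)*sqrt(113), a' = -3/16 - (5/16)*sqrt(113). At the order-1 pole a set g(κ) = (κ - a)*f(κ) = [3/2] / (κ - a').
Simple pole: residue = g(a) at a = -3/16 + (5/16)*sqrt(113), which is (12/565)*sqrt(113).
List the singular points by increasing real part (a conjugate pair: the negative imaginary part first).


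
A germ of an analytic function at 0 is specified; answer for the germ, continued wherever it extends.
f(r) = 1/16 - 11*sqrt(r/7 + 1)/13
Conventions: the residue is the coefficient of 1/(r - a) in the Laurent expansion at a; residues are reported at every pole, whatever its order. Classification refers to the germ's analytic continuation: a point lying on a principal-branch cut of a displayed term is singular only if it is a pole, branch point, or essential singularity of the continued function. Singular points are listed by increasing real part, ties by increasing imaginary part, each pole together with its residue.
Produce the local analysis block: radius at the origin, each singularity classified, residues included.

Branch term (-11/13)*sqrt(1 - r/(-7)): its argument vanishes at r = -7, a square-root branch point, modulus 7.
The radius of convergence is the smallest modulus among the singular points: 7.

Radius of convergence at 0: 7.
At -7: an algebraic (square-root) branch point.


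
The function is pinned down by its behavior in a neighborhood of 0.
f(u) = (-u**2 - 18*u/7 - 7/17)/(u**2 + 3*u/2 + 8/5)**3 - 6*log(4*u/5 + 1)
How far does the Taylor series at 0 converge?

The radius of convergence is 5/4.

Denominator factor (u**2 + 3*u/2 + 8/5)^3: discriminant -83/20, complex-conjugate roots (-3/4) + ((1/20)*sqrt(415))*i and (-3/4) - ((1/20)*sqrt(415))*i; poles of order 3, moduli (2/5)*sqrt(10) and (2/5)*sqrt(10).
Branch term (-6)*log(1 - u/(-5/4)): its argument vanishes at u = -5/4, a logarithmic branch point, modulus 5/4.
The radius of convergence is the smallest modulus among the singular points: 5/4.


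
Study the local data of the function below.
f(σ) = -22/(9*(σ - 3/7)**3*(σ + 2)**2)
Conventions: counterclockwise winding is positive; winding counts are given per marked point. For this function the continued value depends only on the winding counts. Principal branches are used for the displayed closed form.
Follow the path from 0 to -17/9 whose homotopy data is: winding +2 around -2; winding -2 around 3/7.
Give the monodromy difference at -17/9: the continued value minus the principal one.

The function is rational, hence single-valued: continuing it around any pole returns the same value, so the difference is 0.

Continued minus principal equals 0.


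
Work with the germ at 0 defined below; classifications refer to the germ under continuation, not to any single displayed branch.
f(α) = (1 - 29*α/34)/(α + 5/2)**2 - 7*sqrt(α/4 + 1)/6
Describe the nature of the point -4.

The term (-7/6)*sqrt(1 - α/(-4)) has argument 1 - -4/(-4) = 0 at -4: a square-root (algebraic, two-sheeted) branch point; the remaining terms are analytic or single-valued there.

The point is an algebraic (square-root) branch point.


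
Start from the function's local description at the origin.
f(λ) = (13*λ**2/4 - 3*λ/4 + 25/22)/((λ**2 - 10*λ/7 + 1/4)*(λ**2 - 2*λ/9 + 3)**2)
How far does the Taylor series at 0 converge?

The radius of convergence is 5/7 - (1/14)*sqrt(51).

Denominator factor (λ**2 - 10*λ/7 + 1/4): discriminant 51/49, real irrational roots 5/7 + (1/14)*sqrt(51) and 5/7 - (1/14)*sqrt(51); poles of order 1, moduli 5/7 + (1/14)*sqrt(51) and 5/7 - (1/14)*sqrt(51).
Denominator factor (λ**2 - 2*λ/9 + 3)^2: discriminant -968/81, complex-conjugate roots (1/9) + ((11/9)*sqrt(2))*i and (1/9) - ((11/9)*sqrt(2))*i; poles of order 2, moduli sqrt(3) and sqrt(3).
The radius of convergence is the smallest modulus among the singular points: 5/7 - (1/14)*sqrt(51).


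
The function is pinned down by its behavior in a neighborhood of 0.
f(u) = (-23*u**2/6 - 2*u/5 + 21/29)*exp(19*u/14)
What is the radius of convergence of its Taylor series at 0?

The radius of convergence is infinite.

The factor exp(19*u/14) is entire and contributes no finite singular point.
The polynomial part has no poles.
No finite singular points: the Taylor series at 0 converges everywhere.


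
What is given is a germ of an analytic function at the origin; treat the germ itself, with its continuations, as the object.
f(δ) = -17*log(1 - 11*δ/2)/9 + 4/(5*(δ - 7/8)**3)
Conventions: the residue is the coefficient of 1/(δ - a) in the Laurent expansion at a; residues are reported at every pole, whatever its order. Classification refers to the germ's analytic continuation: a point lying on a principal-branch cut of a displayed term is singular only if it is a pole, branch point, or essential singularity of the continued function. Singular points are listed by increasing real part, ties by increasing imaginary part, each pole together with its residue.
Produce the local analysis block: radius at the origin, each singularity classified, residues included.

Radius of convergence at 0: 2/11.
At 2/11: a logarithmic branch point.
At 7/8: a pole of order 3; residue 0.

Denominator factor (δ - 7/8)^3: pole of order 3 at 7/8, modulus 7/8.
Branch term (-17/9)*log(1 - δ/(2/11)): its argument vanishes at δ = 2/11, a logarithmic branch point, modulus 2/11.
The radius of convergence is the smallest modulus among the singular points: 2/11.
The branch term is analytic at 7/8 and contributes nothing to the residue; only the rational part matters.
At the order-3 pole 7/8 set g(δ) = (δ - (7/8))^3*(rational part) = 4/5.
Order-3 pole: residue = g''(a)/2; g''(7/8) = 0, so the residue is 0.
List the singular points by increasing real part (a conjugate pair: the negative imaginary part first).


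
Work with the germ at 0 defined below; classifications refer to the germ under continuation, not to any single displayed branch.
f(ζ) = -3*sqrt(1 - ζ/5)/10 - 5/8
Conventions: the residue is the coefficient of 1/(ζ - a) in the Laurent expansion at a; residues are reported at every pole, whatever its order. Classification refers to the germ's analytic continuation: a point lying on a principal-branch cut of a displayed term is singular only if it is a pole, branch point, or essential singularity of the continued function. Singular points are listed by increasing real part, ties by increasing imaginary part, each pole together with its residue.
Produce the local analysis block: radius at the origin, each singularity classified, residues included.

Radius of convergence at 0: 5.
At 5: an algebraic (square-root) branch point.

Branch term (-3/10)*sqrt(1 - ζ/(5)): its argument vanishes at ζ = 5, a square-root branch point, modulus 5.
The radius of convergence is the smallest modulus among the singular points: 5.


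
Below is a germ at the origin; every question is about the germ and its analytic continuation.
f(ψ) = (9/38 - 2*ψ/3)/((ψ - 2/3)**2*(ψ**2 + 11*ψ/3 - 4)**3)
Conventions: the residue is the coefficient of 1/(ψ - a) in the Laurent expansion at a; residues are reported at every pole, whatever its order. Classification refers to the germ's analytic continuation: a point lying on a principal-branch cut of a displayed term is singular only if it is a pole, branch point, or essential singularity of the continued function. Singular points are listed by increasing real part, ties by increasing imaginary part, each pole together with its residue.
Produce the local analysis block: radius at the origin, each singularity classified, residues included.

Denominator factor (ψ - 2/3)^2: pole of order 2 at 2/3, modulus 2/3.
Denominator factor (ψ**2 + 11*ψ/3 - 4)^3: discriminant 265/9, real irrational roots -11/6 + (1/6)*sqrt(265) and -11/6 - (1/6)*sqrt(265); poles of order 3, moduli -11/6 + (1/6)*sqrt(265) and 11/6 + (1/6)*sqrt(265).
The radius of convergence is the smallest modulus among the singular points: 2/3.
The factor ψ**2 + 11*ψ/3 - 4 splits as (ψ - a)(ψ - a') with a = -11/6 - (1/6)*sqrt(265), a' = -11/6 + (1/6)*sqrt(265). At the order-3 pole a set g(ψ) = (ψ - a)^3*f(ψ) = [(9/38 - 2*ψ/3)/(ψ - 2/3)**2] / (ψ - a')^3.
Order-3 pole: residue = g''(a)/2; g''(-11/6 - (1/6)*sqrt(265)) = -192213/76000 + (1757522043/11314652000)*sqrt(265), so the residue is -192213/152000 + (1757522043/22629304000)*sqrt(265).
At the order-2 pole 2/3 set g(ψ) = (ψ - (2/3))^2*f(ψ) = (9/38 - 2*ψ/3)/(ψ**2 + 11*ψ/3 - 4)**3.
Order-2 pole: residue = g'(a); g'(2/3) = 192213/76000, so the residue is 192213/76000.
The factor ψ**2 + 11*ψ/3 - 4 splits as (ψ - a)(ψ - a') with a = -11/6 + (1/6)*sqrt(265), a' = -11/6 - (1/6)*sqrt(265). At the order-3 pole a set g(ψ) = (ψ - a)^3*f(ψ) = [(9/38 - 2*ψ/3)/(ψ - 2/3)**2] / (ψ - a')^3.
Order-3 pole: residue = g''(a)/2; g''(-11/6 + (1/6)*sqrt(265)) = -192213/76000 - (1757522043/11314652000)*sqrt(265), so the residue is -192213/152000 - (1757522043/22629304000)*sqrt(265).
List the singular points by increasing real part (a conjugate pair: the negative imaginary part first).

Radius of convergence at 0: 2/3.
At -11/6 - (1/6)*sqrt(265): a pole of order 3; residue -192213/152000 + (1757522043/22629304000)*sqrt(265).
At 2/3: a pole of order 2; residue 192213/76000.
At -11/6 + (1/6)*sqrt(265): a pole of order 3; residue -192213/152000 - (1757522043/22629304000)*sqrt(265).
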